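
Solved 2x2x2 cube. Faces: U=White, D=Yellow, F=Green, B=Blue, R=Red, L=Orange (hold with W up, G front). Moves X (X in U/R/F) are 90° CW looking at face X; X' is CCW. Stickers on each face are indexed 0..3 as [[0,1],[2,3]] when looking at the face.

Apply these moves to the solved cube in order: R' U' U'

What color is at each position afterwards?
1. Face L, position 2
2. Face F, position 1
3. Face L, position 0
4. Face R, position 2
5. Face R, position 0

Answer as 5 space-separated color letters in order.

After move 1 (R'): R=RRRR U=WBWB F=GWGW D=YGYG B=YBYB
After move 2 (U'): U=BBWW F=OOGW R=GWRR B=RRYB L=YBOO
After move 3 (U'): U=BWBW F=YBGW R=OORR B=GWYB L=RROO
Query 1: L[2] = O
Query 2: F[1] = B
Query 3: L[0] = R
Query 4: R[2] = R
Query 5: R[0] = O

Answer: O B R R O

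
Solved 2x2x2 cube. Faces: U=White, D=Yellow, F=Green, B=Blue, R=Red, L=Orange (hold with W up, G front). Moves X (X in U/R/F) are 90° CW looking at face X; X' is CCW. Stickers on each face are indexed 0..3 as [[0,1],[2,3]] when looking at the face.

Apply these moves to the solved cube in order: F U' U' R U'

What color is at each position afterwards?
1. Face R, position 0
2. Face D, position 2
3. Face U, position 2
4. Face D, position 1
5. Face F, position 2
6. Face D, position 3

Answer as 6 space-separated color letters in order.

After move 1 (F): F=GGGG U=WWOO R=WRWR D=RRYY L=OYOY
After move 2 (U'): U=WOWO F=OYGG R=GGWR B=WRBB L=BBOY
After move 3 (U'): U=OOWW F=BBGG R=OYWR B=GGBB L=WROY
After move 4 (R): R=WORY U=OBWG F=BRGY D=RBYG B=WGOB
After move 5 (U'): U=BGOW F=WRGY R=BRRY B=WOOB L=WGOY
Query 1: R[0] = B
Query 2: D[2] = Y
Query 3: U[2] = O
Query 4: D[1] = B
Query 5: F[2] = G
Query 6: D[3] = G

Answer: B Y O B G G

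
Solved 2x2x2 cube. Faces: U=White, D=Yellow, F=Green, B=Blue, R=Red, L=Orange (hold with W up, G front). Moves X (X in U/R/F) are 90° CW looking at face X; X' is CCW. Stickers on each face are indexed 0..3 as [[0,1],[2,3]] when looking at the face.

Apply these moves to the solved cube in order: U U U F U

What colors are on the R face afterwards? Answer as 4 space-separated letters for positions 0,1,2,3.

Answer: R R W R

Derivation:
After move 1 (U): U=WWWW F=RRGG R=BBRR B=OOBB L=GGOO
After move 2 (U): U=WWWW F=BBGG R=OORR B=GGBB L=RROO
After move 3 (U): U=WWWW F=OOGG R=GGRR B=RRBB L=BBOO
After move 4 (F): F=GOGO U=WWOB R=WGWR D=RGYY L=BYOY
After move 5 (U): U=OWBW F=WGGO R=RRWR B=BYBB L=GOOY
Query: R face = RRWR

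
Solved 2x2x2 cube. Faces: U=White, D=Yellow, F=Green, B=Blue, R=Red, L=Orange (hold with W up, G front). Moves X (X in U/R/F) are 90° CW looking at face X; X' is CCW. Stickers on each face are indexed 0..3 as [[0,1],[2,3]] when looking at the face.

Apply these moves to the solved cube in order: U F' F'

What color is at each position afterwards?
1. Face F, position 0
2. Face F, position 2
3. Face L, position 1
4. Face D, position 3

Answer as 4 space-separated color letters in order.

After move 1 (U): U=WWWW F=RRGG R=BBRR B=OOBB L=GGOO
After move 2 (F'): F=RGRG U=WWBR R=YBYR D=GOYY L=GWOW
After move 3 (F'): F=GGRR U=WWYY R=OBGR D=WWYY L=GROB
Query 1: F[0] = G
Query 2: F[2] = R
Query 3: L[1] = R
Query 4: D[3] = Y

Answer: G R R Y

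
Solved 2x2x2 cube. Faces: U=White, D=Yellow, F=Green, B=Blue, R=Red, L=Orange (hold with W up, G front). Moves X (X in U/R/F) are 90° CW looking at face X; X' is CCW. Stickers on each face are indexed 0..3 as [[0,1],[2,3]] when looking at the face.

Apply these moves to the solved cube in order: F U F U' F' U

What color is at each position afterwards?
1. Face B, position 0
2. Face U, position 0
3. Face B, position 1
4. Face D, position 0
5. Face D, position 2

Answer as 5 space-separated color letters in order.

Answer: O G Y Y Y

Derivation:
After move 1 (F): F=GGGG U=WWOO R=WRWR D=RRYY L=OYOY
After move 2 (U): U=OWOW F=WRGG R=BBWR B=OYBB L=GGOY
After move 3 (F): F=GWGR U=OWYG R=OBWR D=WBYY L=GROR
After move 4 (U'): U=WGOY F=GRGR R=GWWR B=OBBB L=OYOR
After move 5 (F'): F=RRGG U=WGGW R=BWWR D=YRYY L=OYOO
After move 6 (U): U=GWWG F=BWGG R=OBWR B=OYBB L=RROO
Query 1: B[0] = O
Query 2: U[0] = G
Query 3: B[1] = Y
Query 4: D[0] = Y
Query 5: D[2] = Y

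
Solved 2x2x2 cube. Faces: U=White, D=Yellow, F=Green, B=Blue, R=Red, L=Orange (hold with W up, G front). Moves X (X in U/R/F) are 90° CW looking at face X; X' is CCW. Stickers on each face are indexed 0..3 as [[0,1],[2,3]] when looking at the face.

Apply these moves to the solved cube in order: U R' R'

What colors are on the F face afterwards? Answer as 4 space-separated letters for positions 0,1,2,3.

Answer: R B G O

Derivation:
After move 1 (U): U=WWWW F=RRGG R=BBRR B=OOBB L=GGOO
After move 2 (R'): R=BRBR U=WBWO F=RWGW D=YRYG B=YOYB
After move 3 (R'): R=RRBB U=WYWY F=RBGO D=YWYW B=GORB
Query: F face = RBGO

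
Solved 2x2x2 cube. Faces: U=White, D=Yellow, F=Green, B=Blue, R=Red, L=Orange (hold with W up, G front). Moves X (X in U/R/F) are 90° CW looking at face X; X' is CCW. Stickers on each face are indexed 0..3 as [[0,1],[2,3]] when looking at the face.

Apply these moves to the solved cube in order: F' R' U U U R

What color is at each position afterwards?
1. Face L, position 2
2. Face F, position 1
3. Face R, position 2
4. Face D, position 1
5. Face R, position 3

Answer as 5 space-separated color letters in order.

Answer: O G Y O W

Derivation:
After move 1 (F'): F=GGGG U=WWRR R=YRYR D=OOYY L=OWOW
After move 2 (R'): R=RRYY U=WBRB F=GWGR D=OGYG B=YBOB
After move 3 (U): U=RWBB F=RRGR R=YBYY B=OWOB L=GWOW
After move 4 (U): U=BRBW F=YBGR R=OWYY B=GWOB L=RROW
After move 5 (U): U=BBWR F=OWGR R=GWYY B=RROB L=YBOW
After move 6 (R): R=YGYW U=BWWR F=OGGG D=OOYR B=RRBB
Query 1: L[2] = O
Query 2: F[1] = G
Query 3: R[2] = Y
Query 4: D[1] = O
Query 5: R[3] = W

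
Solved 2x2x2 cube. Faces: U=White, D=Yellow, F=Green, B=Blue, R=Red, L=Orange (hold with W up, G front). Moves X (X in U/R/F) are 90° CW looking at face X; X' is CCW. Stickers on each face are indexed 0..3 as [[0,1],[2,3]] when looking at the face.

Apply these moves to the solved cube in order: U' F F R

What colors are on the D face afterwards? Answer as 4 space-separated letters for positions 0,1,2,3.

After move 1 (U'): U=WWWW F=OOGG R=GGRR B=RRBB L=BBOO
After move 2 (F): F=GOGO U=WWOB R=WGWR D=RGYY L=BYOY
After move 3 (F): F=GGOO U=WWYY R=OGBR D=WWYY L=BROG
After move 4 (R): R=BORG U=WGYO F=GWOY D=WBYR B=YRWB
Query: D face = WBYR

Answer: W B Y R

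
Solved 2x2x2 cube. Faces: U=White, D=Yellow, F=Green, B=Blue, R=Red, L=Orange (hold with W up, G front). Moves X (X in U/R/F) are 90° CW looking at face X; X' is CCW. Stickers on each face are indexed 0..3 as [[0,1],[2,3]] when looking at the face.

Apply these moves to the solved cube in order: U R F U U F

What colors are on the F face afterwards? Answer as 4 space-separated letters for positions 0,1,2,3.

Answer: Y W Y O

Derivation:
After move 1 (U): U=WWWW F=RRGG R=BBRR B=OOBB L=GGOO
After move 2 (R): R=RBRB U=WRWG F=RYGY D=YBYO B=WOWB
After move 3 (F): F=GRYY U=WROG R=WBGB D=RRYO L=GYOB
After move 4 (U): U=OWGR F=WBYY R=WOGB B=GYWB L=GROB
After move 5 (U): U=GORW F=WOYY R=GYGB B=GRWB L=WBOB
After move 6 (F): F=YWYO U=GOBB R=RYWB D=GGYO L=WROR
Query: F face = YWYO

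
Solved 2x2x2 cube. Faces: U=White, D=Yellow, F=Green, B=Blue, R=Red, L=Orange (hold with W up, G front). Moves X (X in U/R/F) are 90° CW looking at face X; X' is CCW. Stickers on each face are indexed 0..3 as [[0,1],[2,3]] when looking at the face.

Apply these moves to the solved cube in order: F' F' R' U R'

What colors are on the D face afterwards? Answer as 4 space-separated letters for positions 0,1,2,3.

Answer: W R Y Y

Derivation:
After move 1 (F'): F=GGGG U=WWRR R=YRYR D=OOYY L=OWOW
After move 2 (F'): F=GGGG U=WWYY R=OROR D=WWYY L=OROR
After move 3 (R'): R=RROO U=WBYB F=GWGY D=WGYG B=YBWB
After move 4 (U): U=YWBB F=RRGY R=YBOO B=ORWB L=GWOR
After move 5 (R'): R=BOYO U=YWBO F=RWGB D=WRYY B=GRGB
Query: D face = WRYY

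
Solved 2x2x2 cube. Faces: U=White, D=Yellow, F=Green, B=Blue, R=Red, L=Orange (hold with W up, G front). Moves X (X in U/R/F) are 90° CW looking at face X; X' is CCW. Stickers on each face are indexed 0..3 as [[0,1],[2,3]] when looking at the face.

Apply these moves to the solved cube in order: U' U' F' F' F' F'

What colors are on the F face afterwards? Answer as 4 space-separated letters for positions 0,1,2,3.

After move 1 (U'): U=WWWW F=OOGG R=GGRR B=RRBB L=BBOO
After move 2 (U'): U=WWWW F=BBGG R=OORR B=GGBB L=RROO
After move 3 (F'): F=BGBG U=WWOR R=YOYR D=ROYY L=RWOW
After move 4 (F'): F=GGBB U=WWYY R=OORR D=WWYY L=RROO
After move 5 (F'): F=GBGB U=WWOR R=WOWR D=ROYY L=RYOY
After move 6 (F'): F=BBGG U=WWWW R=OORR D=YYYY L=RROO
Query: F face = BBGG

Answer: B B G G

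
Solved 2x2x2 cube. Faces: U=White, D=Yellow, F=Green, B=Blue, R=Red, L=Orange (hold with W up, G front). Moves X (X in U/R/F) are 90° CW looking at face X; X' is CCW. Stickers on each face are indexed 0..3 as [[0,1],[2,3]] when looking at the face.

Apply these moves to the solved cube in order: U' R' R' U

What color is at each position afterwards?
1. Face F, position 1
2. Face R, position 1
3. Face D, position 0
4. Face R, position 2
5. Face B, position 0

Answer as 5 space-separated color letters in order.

Answer: R R Y G B

Derivation:
After move 1 (U'): U=WWWW F=OOGG R=GGRR B=RRBB L=BBOO
After move 2 (R'): R=GRGR U=WBWR F=OWGW D=YOYG B=YRYB
After move 3 (R'): R=RRGG U=WYWY F=OBGR D=YWYW B=GROB
After move 4 (U): U=WWYY F=RRGR R=GRGG B=BBOB L=OBOO
Query 1: F[1] = R
Query 2: R[1] = R
Query 3: D[0] = Y
Query 4: R[2] = G
Query 5: B[0] = B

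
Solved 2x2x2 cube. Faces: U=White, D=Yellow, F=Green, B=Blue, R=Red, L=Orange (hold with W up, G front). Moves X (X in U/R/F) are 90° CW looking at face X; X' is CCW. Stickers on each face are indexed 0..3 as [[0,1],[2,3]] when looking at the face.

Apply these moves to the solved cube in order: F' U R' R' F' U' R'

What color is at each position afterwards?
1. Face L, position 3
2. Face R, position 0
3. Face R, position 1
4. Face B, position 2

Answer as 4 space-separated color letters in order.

After move 1 (F'): F=GGGG U=WWRR R=YRYR D=OOYY L=OWOW
After move 2 (U): U=RWRW F=YRGG R=BBYR B=OWBB L=GGOW
After move 3 (R'): R=BRBY U=RBRO F=YWGW D=ORYG B=YWOB
After move 4 (R'): R=RYBB U=RORY F=YBGO D=OWYW B=GWRB
After move 5 (F'): F=BOYG U=RORB R=WYOB D=GWYW L=GYOR
After move 6 (U'): U=OBRR F=GYYG R=BOOB B=WYRB L=GWOR
After move 7 (R'): R=OBBO U=ORRW F=GBYR D=GYYG B=WYWB
Query 1: L[3] = R
Query 2: R[0] = O
Query 3: R[1] = B
Query 4: B[2] = W

Answer: R O B W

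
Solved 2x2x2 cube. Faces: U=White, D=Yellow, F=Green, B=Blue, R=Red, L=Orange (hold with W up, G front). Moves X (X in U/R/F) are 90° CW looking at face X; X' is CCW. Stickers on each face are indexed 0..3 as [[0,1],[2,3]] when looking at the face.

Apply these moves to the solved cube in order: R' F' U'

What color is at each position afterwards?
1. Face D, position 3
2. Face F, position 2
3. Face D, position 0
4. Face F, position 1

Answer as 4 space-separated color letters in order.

After move 1 (R'): R=RRRR U=WBWB F=GWGW D=YGYG B=YBYB
After move 2 (F'): F=WWGG U=WBRR R=GRYR D=OOYG L=OBOW
After move 3 (U'): U=BRWR F=OBGG R=WWYR B=GRYB L=YBOW
Query 1: D[3] = G
Query 2: F[2] = G
Query 3: D[0] = O
Query 4: F[1] = B

Answer: G G O B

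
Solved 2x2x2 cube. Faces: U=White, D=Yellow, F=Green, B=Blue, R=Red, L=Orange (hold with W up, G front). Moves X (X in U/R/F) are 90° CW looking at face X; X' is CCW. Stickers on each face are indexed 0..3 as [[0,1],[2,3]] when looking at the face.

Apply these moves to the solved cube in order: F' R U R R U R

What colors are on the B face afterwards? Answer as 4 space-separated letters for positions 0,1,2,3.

After move 1 (F'): F=GGGG U=WWRR R=YRYR D=OOYY L=OWOW
After move 2 (R): R=YYRR U=WGRG F=GOGY D=OBYB B=RBWB
After move 3 (U): U=RWGG F=YYGY R=RBRR B=OWWB L=GOOW
After move 4 (R): R=RRRB U=RYGY F=YBGB D=OWYO B=GWWB
After move 5 (R): R=RRBR U=RBGB F=YWGO D=OWYG B=YWYB
After move 6 (U): U=GRBB F=RRGO R=YWBR B=GOYB L=YWOW
After move 7 (R): R=BYRW U=GRBO F=RWGG D=OYYG B=BORB
Query: B face = BORB

Answer: B O R B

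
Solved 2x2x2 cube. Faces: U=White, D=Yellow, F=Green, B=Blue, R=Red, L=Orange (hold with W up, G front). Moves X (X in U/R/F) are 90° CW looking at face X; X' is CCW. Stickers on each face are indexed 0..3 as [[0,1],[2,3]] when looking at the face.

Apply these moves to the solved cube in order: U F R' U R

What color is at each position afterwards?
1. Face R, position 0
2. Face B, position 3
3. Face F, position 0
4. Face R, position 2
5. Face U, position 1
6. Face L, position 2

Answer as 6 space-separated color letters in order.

Answer: W B B W R O

Derivation:
After move 1 (U): U=WWWW F=RRGG R=BBRR B=OOBB L=GGOO
After move 2 (F): F=GRGR U=WWOG R=WBWR D=RBYY L=GYOY
After move 3 (R'): R=BRWW U=WBOO F=GWGG D=RRYR B=YOBB
After move 4 (U): U=OWOB F=BRGG R=YOWW B=GYBB L=GWOY
After move 5 (R): R=WYWO U=OROG F=BRGR D=RBYG B=BYWB
Query 1: R[0] = W
Query 2: B[3] = B
Query 3: F[0] = B
Query 4: R[2] = W
Query 5: U[1] = R
Query 6: L[2] = O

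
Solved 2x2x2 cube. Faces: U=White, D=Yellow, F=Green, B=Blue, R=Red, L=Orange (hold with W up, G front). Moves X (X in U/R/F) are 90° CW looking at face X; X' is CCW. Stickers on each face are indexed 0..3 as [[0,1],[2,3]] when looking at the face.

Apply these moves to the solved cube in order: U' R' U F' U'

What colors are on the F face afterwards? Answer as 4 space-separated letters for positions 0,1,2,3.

Answer: O B G G

Derivation:
After move 1 (U'): U=WWWW F=OOGG R=GGRR B=RRBB L=BBOO
After move 2 (R'): R=GRGR U=WBWR F=OWGW D=YOYG B=YRYB
After move 3 (U): U=WWRB F=GRGW R=YRGR B=BBYB L=OWOO
After move 4 (F'): F=RWGG U=WWYG R=ORYR D=WOYG L=OBOR
After move 5 (U'): U=WGWY F=OBGG R=RWYR B=ORYB L=BBOR
Query: F face = OBGG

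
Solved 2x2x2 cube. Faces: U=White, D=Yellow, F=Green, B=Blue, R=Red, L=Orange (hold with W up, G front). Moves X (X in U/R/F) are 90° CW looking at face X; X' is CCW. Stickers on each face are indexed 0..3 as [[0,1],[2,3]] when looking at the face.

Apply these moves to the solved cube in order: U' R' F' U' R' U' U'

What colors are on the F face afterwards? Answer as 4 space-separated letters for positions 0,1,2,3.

Answer: G R O G

Derivation:
After move 1 (U'): U=WWWW F=OOGG R=GGRR B=RRBB L=BBOO
After move 2 (R'): R=GRGR U=WBWR F=OWGW D=YOYG B=YRYB
After move 3 (F'): F=WWOG U=WBGG R=ORYR D=BOYG L=BROW
After move 4 (U'): U=BGWG F=BROG R=WWYR B=ORYB L=YROW
After move 5 (R'): R=WRWY U=BYWO F=BGOG D=BRYG B=GROB
After move 6 (U'): U=YOBW F=YROG R=BGWY B=WROB L=GROW
After move 7 (U'): U=OWYB F=GROG R=YRWY B=BGOB L=WROW
Query: F face = GROG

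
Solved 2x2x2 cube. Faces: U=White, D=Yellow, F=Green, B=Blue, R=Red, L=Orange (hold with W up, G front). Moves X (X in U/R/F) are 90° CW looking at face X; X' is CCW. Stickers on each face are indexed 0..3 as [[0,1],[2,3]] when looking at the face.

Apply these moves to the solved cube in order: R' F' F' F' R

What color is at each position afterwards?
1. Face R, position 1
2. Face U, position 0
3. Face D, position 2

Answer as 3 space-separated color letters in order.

After move 1 (R'): R=RRRR U=WBWB F=GWGW D=YGYG B=YBYB
After move 2 (F'): F=WWGG U=WBRR R=GRYR D=OOYG L=OBOW
After move 3 (F'): F=WGWG U=WBGY R=OROR D=BWYG L=OROR
After move 4 (F'): F=GGWW U=WBOO R=WRBR D=RRYG L=OYOG
After move 5 (R): R=BWRR U=WGOW F=GRWG D=RYYY B=OBBB
Query 1: R[1] = W
Query 2: U[0] = W
Query 3: D[2] = Y

Answer: W W Y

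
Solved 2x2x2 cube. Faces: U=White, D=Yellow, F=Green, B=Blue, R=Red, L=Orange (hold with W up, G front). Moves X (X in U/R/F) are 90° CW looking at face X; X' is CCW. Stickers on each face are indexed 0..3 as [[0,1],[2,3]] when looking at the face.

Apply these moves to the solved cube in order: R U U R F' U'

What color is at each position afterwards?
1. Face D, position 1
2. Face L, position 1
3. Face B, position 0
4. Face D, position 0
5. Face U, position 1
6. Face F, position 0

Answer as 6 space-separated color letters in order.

Answer: O Y W R R R

Derivation:
After move 1 (R): R=RRRR U=WGWG F=GYGY D=YBYB B=WBWB
After move 2 (U): U=WWGG F=RRGY R=WBRR B=OOWB L=GYOO
After move 3 (U): U=GWGW F=WBGY R=OORR B=GYWB L=RROO
After move 4 (R): R=RORO U=GBGY F=WBGB D=YWYG B=WYWB
After move 5 (F'): F=BBWG U=GBRR R=WOYO D=ROYG L=RYOG
After move 6 (U'): U=BRGR F=RYWG R=BBYO B=WOWB L=WYOG
Query 1: D[1] = O
Query 2: L[1] = Y
Query 3: B[0] = W
Query 4: D[0] = R
Query 5: U[1] = R
Query 6: F[0] = R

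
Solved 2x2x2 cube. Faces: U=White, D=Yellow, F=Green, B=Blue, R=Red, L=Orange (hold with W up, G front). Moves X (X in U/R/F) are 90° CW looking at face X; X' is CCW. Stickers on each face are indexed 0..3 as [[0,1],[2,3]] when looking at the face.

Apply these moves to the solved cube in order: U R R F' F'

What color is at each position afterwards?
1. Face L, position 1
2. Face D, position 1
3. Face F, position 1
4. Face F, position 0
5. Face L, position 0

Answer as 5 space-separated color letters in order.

Answer: B W G O G

Derivation:
After move 1 (U): U=WWWW F=RRGG R=BBRR B=OOBB L=GGOO
After move 2 (R): R=RBRB U=WRWG F=RYGY D=YBYO B=WOWB
After move 3 (R): R=RRBB U=WYWY F=RBGO D=YWYW B=GORB
After move 4 (F'): F=BORG U=WYRB R=WRYB D=GOYW L=GYOW
After move 5 (F'): F=OGBR U=WYWY R=ORGB D=YWYW L=GBOR
Query 1: L[1] = B
Query 2: D[1] = W
Query 3: F[1] = G
Query 4: F[0] = O
Query 5: L[0] = G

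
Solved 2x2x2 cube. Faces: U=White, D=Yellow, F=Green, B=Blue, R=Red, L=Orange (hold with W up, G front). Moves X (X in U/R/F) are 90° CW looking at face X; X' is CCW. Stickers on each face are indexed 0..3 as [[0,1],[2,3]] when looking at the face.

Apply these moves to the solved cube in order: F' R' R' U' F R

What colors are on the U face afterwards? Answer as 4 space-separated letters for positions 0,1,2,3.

Answer: O O W W

Derivation:
After move 1 (F'): F=GGGG U=WWRR R=YRYR D=OOYY L=OWOW
After move 2 (R'): R=RRYY U=WBRB F=GWGR D=OGYG B=YBOB
After move 3 (R'): R=RYRY U=WORY F=GBGB D=OWYR B=GBGB
After move 4 (U'): U=OYWR F=OWGB R=GBRY B=RYGB L=GBOW
After move 5 (F): F=GOBW U=OYWB R=WBRY D=RGYR L=GOOW
After move 6 (R): R=RWYB U=OOWW F=GGBR D=RGYR B=BYYB
Query: U face = OOWW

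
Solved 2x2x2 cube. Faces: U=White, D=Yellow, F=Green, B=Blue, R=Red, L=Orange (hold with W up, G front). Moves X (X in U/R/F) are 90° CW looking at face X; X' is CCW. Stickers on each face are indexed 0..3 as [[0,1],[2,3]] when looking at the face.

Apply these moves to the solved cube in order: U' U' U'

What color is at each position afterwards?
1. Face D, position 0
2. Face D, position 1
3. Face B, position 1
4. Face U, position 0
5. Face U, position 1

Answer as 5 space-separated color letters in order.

After move 1 (U'): U=WWWW F=OOGG R=GGRR B=RRBB L=BBOO
After move 2 (U'): U=WWWW F=BBGG R=OORR B=GGBB L=RROO
After move 3 (U'): U=WWWW F=RRGG R=BBRR B=OOBB L=GGOO
Query 1: D[0] = Y
Query 2: D[1] = Y
Query 3: B[1] = O
Query 4: U[0] = W
Query 5: U[1] = W

Answer: Y Y O W W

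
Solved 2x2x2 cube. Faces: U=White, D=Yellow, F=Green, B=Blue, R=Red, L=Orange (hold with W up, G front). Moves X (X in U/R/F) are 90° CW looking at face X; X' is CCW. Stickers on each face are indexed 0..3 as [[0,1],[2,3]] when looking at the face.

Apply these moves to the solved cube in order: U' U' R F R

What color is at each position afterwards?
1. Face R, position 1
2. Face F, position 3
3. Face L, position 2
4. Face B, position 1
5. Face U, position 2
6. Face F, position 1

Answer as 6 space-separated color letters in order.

Answer: W G O G O R

Derivation:
After move 1 (U'): U=WWWW F=OOGG R=GGRR B=RRBB L=BBOO
After move 2 (U'): U=WWWW F=BBGG R=OORR B=GGBB L=RROO
After move 3 (R): R=RORO U=WBWG F=BYGY D=YBYG B=WGWB
After move 4 (F): F=GBYY U=WBOR R=WOGO D=RRYG L=RYOB
After move 5 (R): R=GWOO U=WBOY F=GRYG D=RWYW B=RGBB
Query 1: R[1] = W
Query 2: F[3] = G
Query 3: L[2] = O
Query 4: B[1] = G
Query 5: U[2] = O
Query 6: F[1] = R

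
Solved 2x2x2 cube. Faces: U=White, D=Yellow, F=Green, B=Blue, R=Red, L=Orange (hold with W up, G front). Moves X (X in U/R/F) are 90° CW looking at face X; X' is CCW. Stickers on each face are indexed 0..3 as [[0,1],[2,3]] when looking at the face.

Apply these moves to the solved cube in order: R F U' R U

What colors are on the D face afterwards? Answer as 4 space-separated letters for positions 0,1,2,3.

Answer: R W Y W

Derivation:
After move 1 (R): R=RRRR U=WGWG F=GYGY D=YBYB B=WBWB
After move 2 (F): F=GGYY U=WGOO R=WRGR D=RRYB L=OYOB
After move 3 (U'): U=GOWO F=OYYY R=GGGR B=WRWB L=WBOB
After move 4 (R): R=GGRG U=GYWY F=ORYB D=RWYW B=OROB
After move 5 (U): U=WGYY F=GGYB R=ORRG B=WBOB L=OROB
Query: D face = RWYW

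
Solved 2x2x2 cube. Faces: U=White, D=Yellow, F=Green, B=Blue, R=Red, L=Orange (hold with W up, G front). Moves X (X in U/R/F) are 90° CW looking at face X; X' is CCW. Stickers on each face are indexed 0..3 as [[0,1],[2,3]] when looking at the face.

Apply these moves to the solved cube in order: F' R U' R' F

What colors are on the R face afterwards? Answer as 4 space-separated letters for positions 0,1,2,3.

Answer: W R Y R

Derivation:
After move 1 (F'): F=GGGG U=WWRR R=YRYR D=OOYY L=OWOW
After move 2 (R): R=YYRR U=WGRG F=GOGY D=OBYB B=RBWB
After move 3 (U'): U=GGWR F=OWGY R=GORR B=YYWB L=RBOW
After move 4 (R'): R=ORGR U=GWWY F=OGGR D=OWYY B=BYBB
After move 5 (F): F=GORG U=GWWB R=WRYR D=GOYY L=ROOW
Query: R face = WRYR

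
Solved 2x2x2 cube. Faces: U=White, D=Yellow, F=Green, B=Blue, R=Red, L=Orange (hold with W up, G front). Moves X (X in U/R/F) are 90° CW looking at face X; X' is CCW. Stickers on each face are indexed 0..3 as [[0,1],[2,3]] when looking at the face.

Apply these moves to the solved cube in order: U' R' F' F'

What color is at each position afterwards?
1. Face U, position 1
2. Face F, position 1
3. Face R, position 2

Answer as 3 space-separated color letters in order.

After move 1 (U'): U=WWWW F=OOGG R=GGRR B=RRBB L=BBOO
After move 2 (R'): R=GRGR U=WBWR F=OWGW D=YOYG B=YRYB
After move 3 (F'): F=WWOG U=WBGG R=ORYR D=BOYG L=BROW
After move 4 (F'): F=WGWO U=WBOY R=ORBR D=RWYG L=BGOG
Query 1: U[1] = B
Query 2: F[1] = G
Query 3: R[2] = B

Answer: B G B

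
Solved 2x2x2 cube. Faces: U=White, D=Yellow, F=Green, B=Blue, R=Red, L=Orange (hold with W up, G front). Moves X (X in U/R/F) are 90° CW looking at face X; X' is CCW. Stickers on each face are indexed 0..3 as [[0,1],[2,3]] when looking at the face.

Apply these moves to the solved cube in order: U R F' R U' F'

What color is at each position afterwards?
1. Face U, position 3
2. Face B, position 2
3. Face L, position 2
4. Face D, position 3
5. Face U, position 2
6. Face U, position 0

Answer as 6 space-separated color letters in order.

After move 1 (U): U=WWWW F=RRGG R=BBRR B=OOBB L=GGOO
After move 2 (R): R=RBRB U=WRWG F=RYGY D=YBYO B=WOWB
After move 3 (F'): F=YYRG U=WRRR R=BBYB D=GOYO L=GGOW
After move 4 (R): R=YBBB U=WYRG F=YORO D=GWYW B=RORB
After move 5 (U'): U=YGWR F=GGRO R=YOBB B=YBRB L=ROOW
After move 6 (F'): F=GOGR U=YGYB R=WOGB D=OWYW L=RROW
Query 1: U[3] = B
Query 2: B[2] = R
Query 3: L[2] = O
Query 4: D[3] = W
Query 5: U[2] = Y
Query 6: U[0] = Y

Answer: B R O W Y Y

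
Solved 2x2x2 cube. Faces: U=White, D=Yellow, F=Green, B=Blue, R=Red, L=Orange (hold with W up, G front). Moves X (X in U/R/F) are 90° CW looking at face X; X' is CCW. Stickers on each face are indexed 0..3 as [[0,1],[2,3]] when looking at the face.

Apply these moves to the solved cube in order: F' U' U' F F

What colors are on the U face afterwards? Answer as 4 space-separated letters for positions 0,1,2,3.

Answer: R R O O

Derivation:
After move 1 (F'): F=GGGG U=WWRR R=YRYR D=OOYY L=OWOW
After move 2 (U'): U=WRWR F=OWGG R=GGYR B=YRBB L=BBOW
After move 3 (U'): U=RRWW F=BBGG R=OWYR B=GGBB L=YROW
After move 4 (F): F=GBGB U=RRWR R=WWWR D=YOYY L=YOOO
After move 5 (F): F=GGBB U=RROO R=WWRR D=WWYY L=YYOO
Query: U face = RROO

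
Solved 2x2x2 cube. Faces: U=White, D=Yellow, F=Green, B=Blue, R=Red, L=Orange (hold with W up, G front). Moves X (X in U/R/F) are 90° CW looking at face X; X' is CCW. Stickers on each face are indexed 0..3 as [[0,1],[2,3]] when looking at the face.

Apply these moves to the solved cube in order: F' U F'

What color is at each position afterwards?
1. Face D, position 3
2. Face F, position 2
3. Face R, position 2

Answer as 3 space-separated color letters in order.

Answer: Y Y O

Derivation:
After move 1 (F'): F=GGGG U=WWRR R=YRYR D=OOYY L=OWOW
After move 2 (U): U=RWRW F=YRGG R=BBYR B=OWBB L=GGOW
After move 3 (F'): F=RGYG U=RWBY R=OBOR D=GWYY L=GWOR
Query 1: D[3] = Y
Query 2: F[2] = Y
Query 3: R[2] = O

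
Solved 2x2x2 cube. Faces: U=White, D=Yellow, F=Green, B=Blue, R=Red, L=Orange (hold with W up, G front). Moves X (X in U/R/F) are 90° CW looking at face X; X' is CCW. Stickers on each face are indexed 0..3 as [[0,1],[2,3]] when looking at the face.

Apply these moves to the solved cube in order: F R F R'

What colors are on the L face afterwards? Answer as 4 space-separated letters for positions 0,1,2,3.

Answer: O R O B

Derivation:
After move 1 (F): F=GGGG U=WWOO R=WRWR D=RRYY L=OYOY
After move 2 (R): R=WWRR U=WGOG F=GRGY D=RBYB B=OBWB
After move 3 (F): F=GGYR U=WGYY R=OWGR D=RWYB L=OROB
After move 4 (R'): R=WROG U=WWYO F=GGYY D=RGYR B=BBWB
Query: L face = OROB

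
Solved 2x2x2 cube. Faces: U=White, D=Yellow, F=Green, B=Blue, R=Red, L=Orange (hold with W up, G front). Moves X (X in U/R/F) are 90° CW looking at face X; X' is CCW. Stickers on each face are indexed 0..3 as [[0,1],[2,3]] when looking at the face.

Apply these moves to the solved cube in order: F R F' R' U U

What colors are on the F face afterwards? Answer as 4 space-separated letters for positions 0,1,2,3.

Answer: B B G R

Derivation:
After move 1 (F): F=GGGG U=WWOO R=WRWR D=RRYY L=OYOY
After move 2 (R): R=WWRR U=WGOG F=GRGY D=RBYB B=OBWB
After move 3 (F'): F=RYGG U=WGWR R=BWRR D=YYYB L=OGOO
After move 4 (R'): R=WRBR U=WWWO F=RGGR D=YYYG B=BBYB
After move 5 (U): U=WWOW F=WRGR R=BBBR B=OGYB L=RGOO
After move 6 (U): U=OWWW F=BBGR R=OGBR B=RGYB L=WROO
Query: F face = BBGR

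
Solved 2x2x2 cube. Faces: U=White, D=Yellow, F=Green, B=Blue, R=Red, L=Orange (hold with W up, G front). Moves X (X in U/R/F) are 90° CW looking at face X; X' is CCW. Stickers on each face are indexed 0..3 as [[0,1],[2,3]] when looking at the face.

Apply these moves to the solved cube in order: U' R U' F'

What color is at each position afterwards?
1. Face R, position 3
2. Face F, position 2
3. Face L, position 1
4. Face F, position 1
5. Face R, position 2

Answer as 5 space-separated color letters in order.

Answer: G B W Y Y

Derivation:
After move 1 (U'): U=WWWW F=OOGG R=GGRR B=RRBB L=BBOO
After move 2 (R): R=RGRG U=WOWG F=OYGY D=YBYR B=WRWB
After move 3 (U'): U=OGWW F=BBGY R=OYRG B=RGWB L=WROO
After move 4 (F'): F=BYBG U=OGOR R=BYYG D=ROYR L=WWOW
Query 1: R[3] = G
Query 2: F[2] = B
Query 3: L[1] = W
Query 4: F[1] = Y
Query 5: R[2] = Y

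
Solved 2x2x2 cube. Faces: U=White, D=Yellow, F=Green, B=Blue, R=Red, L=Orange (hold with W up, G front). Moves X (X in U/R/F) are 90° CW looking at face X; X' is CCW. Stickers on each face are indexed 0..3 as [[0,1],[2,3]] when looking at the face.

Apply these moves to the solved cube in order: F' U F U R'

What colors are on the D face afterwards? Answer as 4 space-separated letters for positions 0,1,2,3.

After move 1 (F'): F=GGGG U=WWRR R=YRYR D=OOYY L=OWOW
After move 2 (U): U=RWRW F=YRGG R=BBYR B=OWBB L=GGOW
After move 3 (F): F=GYGR U=RWWG R=RBWR D=YBYY L=GOOO
After move 4 (U): U=WRGW F=RBGR R=OWWR B=GOBB L=GYOO
After move 5 (R'): R=WROW U=WBGG F=RRGW D=YBYR B=YOBB
Query: D face = YBYR

Answer: Y B Y R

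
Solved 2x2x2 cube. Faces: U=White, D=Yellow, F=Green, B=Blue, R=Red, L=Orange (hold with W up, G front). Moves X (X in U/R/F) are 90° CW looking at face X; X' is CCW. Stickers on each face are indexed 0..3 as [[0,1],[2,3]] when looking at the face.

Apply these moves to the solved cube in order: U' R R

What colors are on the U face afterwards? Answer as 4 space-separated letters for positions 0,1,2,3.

After move 1 (U'): U=WWWW F=OOGG R=GGRR B=RRBB L=BBOO
After move 2 (R): R=RGRG U=WOWG F=OYGY D=YBYR B=WRWB
After move 3 (R): R=RRGG U=WYWY F=OBGR D=YWYW B=GROB
Query: U face = WYWY

Answer: W Y W Y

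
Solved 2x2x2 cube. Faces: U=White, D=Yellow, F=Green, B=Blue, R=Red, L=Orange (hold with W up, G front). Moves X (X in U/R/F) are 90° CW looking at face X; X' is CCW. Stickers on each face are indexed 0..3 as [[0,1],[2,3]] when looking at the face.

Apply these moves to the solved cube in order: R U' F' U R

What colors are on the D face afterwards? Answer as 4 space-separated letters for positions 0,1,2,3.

Answer: B W Y W

Derivation:
After move 1 (R): R=RRRR U=WGWG F=GYGY D=YBYB B=WBWB
After move 2 (U'): U=GGWW F=OOGY R=GYRR B=RRWB L=WBOO
After move 3 (F'): F=OYOG U=GGGR R=BYYR D=BOYB L=WWOW
After move 4 (U): U=GGRG F=BYOG R=RRYR B=WWWB L=OYOW
After move 5 (R): R=YRRR U=GYRG F=BOOB D=BWYW B=GWGB
Query: D face = BWYW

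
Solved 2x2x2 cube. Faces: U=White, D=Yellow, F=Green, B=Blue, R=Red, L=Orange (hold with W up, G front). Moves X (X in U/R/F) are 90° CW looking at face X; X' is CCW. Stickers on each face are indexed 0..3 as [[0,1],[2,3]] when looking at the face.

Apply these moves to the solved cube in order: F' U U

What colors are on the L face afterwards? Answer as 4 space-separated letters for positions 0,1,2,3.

After move 1 (F'): F=GGGG U=WWRR R=YRYR D=OOYY L=OWOW
After move 2 (U): U=RWRW F=YRGG R=BBYR B=OWBB L=GGOW
After move 3 (U): U=RRWW F=BBGG R=OWYR B=GGBB L=YROW
Query: L face = YROW

Answer: Y R O W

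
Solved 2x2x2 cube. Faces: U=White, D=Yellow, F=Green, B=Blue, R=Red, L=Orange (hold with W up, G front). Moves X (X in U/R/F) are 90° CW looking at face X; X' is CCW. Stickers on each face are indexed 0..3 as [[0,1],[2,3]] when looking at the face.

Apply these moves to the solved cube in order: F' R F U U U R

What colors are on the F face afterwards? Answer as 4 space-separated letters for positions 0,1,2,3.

Answer: O Y Y B

Derivation:
After move 1 (F'): F=GGGG U=WWRR R=YRYR D=OOYY L=OWOW
After move 2 (R): R=YYRR U=WGRG F=GOGY D=OBYB B=RBWB
After move 3 (F): F=GGYO U=WGWW R=RYGR D=RYYB L=OOOB
After move 4 (U): U=WWWG F=RYYO R=RBGR B=OOWB L=GGOB
After move 5 (U): U=WWGW F=RBYO R=OOGR B=GGWB L=RYOB
After move 6 (U): U=GWWW F=OOYO R=GGGR B=RYWB L=RBOB
After move 7 (R): R=GGRG U=GOWO F=OYYB D=RWYR B=WYWB
Query: F face = OYYB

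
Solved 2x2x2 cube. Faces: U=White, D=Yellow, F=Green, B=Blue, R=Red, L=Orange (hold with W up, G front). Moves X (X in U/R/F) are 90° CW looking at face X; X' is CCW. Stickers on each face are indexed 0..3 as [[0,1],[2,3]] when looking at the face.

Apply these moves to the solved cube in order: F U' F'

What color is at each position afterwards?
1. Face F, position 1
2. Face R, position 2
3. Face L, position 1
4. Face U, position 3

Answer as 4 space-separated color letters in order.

Answer: G R O W

Derivation:
After move 1 (F): F=GGGG U=WWOO R=WRWR D=RRYY L=OYOY
After move 2 (U'): U=WOWO F=OYGG R=GGWR B=WRBB L=BBOY
After move 3 (F'): F=YGOG U=WOGW R=RGRR D=BYYY L=BOOW
Query 1: F[1] = G
Query 2: R[2] = R
Query 3: L[1] = O
Query 4: U[3] = W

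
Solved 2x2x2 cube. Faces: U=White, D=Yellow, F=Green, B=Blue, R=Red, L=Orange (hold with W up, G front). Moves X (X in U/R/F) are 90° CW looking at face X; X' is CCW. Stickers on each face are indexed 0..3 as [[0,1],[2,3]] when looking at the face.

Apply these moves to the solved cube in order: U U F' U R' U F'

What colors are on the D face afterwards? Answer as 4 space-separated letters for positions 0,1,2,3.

After move 1 (U): U=WWWW F=RRGG R=BBRR B=OOBB L=GGOO
After move 2 (U): U=WWWW F=BBGG R=OORR B=GGBB L=RROO
After move 3 (F'): F=BGBG U=WWOR R=YOYR D=ROYY L=RWOW
After move 4 (U): U=OWRW F=YOBG R=GGYR B=RWBB L=BGOW
After move 5 (R'): R=GRGY U=OBRR F=YWBW D=ROYG B=YWOB
After move 6 (U): U=RORB F=GRBW R=YWGY B=BGOB L=YWOW
After move 7 (F'): F=RWGB U=ROYG R=OWRY D=WWYG L=YBOR
Query: D face = WWYG

Answer: W W Y G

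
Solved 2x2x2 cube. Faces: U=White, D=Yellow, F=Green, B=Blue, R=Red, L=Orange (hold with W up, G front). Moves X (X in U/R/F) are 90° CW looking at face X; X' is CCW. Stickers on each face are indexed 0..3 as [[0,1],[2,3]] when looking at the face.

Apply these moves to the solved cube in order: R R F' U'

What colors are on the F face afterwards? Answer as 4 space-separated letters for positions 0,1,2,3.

Answer: O Y G G

Derivation:
After move 1 (R): R=RRRR U=WGWG F=GYGY D=YBYB B=WBWB
After move 2 (R): R=RRRR U=WYWY F=GBGB D=YWYW B=GBGB
After move 3 (F'): F=BBGG U=WYRR R=WRYR D=OOYW L=OYOW
After move 4 (U'): U=YRWR F=OYGG R=BBYR B=WRGB L=GBOW
Query: F face = OYGG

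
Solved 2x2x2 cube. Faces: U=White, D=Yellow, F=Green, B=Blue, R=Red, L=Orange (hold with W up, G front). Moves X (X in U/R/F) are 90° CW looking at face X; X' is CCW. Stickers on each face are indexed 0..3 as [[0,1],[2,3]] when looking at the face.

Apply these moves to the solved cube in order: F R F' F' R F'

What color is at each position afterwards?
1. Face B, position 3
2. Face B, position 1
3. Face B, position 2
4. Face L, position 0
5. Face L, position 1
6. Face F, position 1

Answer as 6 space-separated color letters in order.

Answer: B B G O G B

Derivation:
After move 1 (F): F=GGGG U=WWOO R=WRWR D=RRYY L=OYOY
After move 2 (R): R=WWRR U=WGOG F=GRGY D=RBYB B=OBWB
After move 3 (F'): F=RYGG U=WGWR R=BWRR D=YYYB L=OGOO
After move 4 (F'): F=YGRG U=WGBR R=YWYR D=GOYB L=OROW
After move 5 (R): R=YYRW U=WGBG F=YORB D=GWYO B=RBGB
After move 6 (F'): F=OBYR U=WGYR R=WYGW D=RWYO L=OGOB
Query 1: B[3] = B
Query 2: B[1] = B
Query 3: B[2] = G
Query 4: L[0] = O
Query 5: L[1] = G
Query 6: F[1] = B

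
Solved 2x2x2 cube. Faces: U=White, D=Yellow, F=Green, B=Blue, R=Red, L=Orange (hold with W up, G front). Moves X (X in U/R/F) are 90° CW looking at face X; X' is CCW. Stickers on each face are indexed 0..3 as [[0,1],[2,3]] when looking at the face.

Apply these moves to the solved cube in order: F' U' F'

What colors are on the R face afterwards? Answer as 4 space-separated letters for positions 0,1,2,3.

Answer: O G O R

Derivation:
After move 1 (F'): F=GGGG U=WWRR R=YRYR D=OOYY L=OWOW
After move 2 (U'): U=WRWR F=OWGG R=GGYR B=YRBB L=BBOW
After move 3 (F'): F=WGOG U=WRGY R=OGOR D=BWYY L=BROW
Query: R face = OGOR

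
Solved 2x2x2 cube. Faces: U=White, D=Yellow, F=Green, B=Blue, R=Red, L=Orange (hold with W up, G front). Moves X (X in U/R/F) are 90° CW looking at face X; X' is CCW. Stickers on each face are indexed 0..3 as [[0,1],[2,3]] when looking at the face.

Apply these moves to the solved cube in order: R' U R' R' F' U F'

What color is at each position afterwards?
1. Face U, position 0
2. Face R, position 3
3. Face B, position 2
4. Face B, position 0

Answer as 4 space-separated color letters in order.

Answer: R Y R G

Derivation:
After move 1 (R'): R=RRRR U=WBWB F=GWGW D=YGYG B=YBYB
After move 2 (U): U=WWBB F=RRGW R=YBRR B=OOYB L=GWOO
After move 3 (R'): R=BRYR U=WYBO F=RWGB D=YRYW B=GOGB
After move 4 (R'): R=RRBY U=WGBG F=RYGO D=YWYB B=WORB
After move 5 (F'): F=YORG U=WGRB R=WRYY D=WOYB L=GGOB
After move 6 (U): U=RWBG F=WRRG R=WOYY B=GGRB L=YOOB
After move 7 (F'): F=RGWR U=RWWY R=OOWY D=OBYB L=YGOB
Query 1: U[0] = R
Query 2: R[3] = Y
Query 3: B[2] = R
Query 4: B[0] = G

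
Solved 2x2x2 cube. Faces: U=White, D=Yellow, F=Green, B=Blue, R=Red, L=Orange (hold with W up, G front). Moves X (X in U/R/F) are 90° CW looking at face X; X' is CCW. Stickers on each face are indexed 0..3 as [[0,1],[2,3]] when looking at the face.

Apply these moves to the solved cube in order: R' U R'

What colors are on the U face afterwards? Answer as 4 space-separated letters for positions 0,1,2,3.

Answer: W Y B O

Derivation:
After move 1 (R'): R=RRRR U=WBWB F=GWGW D=YGYG B=YBYB
After move 2 (U): U=WWBB F=RRGW R=YBRR B=OOYB L=GWOO
After move 3 (R'): R=BRYR U=WYBO F=RWGB D=YRYW B=GOGB
Query: U face = WYBO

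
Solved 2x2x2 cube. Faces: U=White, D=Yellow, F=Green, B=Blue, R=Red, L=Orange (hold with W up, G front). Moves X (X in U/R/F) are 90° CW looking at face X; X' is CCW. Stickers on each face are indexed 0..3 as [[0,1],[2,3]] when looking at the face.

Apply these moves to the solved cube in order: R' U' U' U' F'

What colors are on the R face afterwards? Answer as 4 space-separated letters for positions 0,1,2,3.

Answer: G B Y R

Derivation:
After move 1 (R'): R=RRRR U=WBWB F=GWGW D=YGYG B=YBYB
After move 2 (U'): U=BBWW F=OOGW R=GWRR B=RRYB L=YBOO
After move 3 (U'): U=BWBW F=YBGW R=OORR B=GWYB L=RROO
After move 4 (U'): U=WWBB F=RRGW R=YBRR B=OOYB L=GWOO
After move 5 (F'): F=RWRG U=WWYR R=GBYR D=WOYG L=GBOB
Query: R face = GBYR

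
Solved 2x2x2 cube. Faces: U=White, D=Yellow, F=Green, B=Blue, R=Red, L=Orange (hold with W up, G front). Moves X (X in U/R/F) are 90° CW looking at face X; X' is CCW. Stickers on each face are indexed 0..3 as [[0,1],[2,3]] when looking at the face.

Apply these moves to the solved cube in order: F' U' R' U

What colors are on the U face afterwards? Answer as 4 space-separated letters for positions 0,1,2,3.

Answer: W W Y B

Derivation:
After move 1 (F'): F=GGGG U=WWRR R=YRYR D=OOYY L=OWOW
After move 2 (U'): U=WRWR F=OWGG R=GGYR B=YRBB L=BBOW
After move 3 (R'): R=GRGY U=WBWY F=ORGR D=OWYG B=YROB
After move 4 (U): U=WWYB F=GRGR R=YRGY B=BBOB L=OROW
Query: U face = WWYB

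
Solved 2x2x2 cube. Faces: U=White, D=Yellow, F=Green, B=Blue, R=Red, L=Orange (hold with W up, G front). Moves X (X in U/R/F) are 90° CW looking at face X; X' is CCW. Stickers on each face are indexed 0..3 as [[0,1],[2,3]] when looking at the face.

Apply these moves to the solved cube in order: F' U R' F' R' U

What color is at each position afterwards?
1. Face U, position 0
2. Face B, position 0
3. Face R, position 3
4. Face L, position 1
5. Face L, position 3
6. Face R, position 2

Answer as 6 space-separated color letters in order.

After move 1 (F'): F=GGGG U=WWRR R=YRYR D=OOYY L=OWOW
After move 2 (U): U=RWRW F=YRGG R=BBYR B=OWBB L=GGOW
After move 3 (R'): R=BRBY U=RBRO F=YWGW D=ORYG B=YWOB
After move 4 (F'): F=WWYG U=RBBB R=RROY D=GWYG L=GOOR
After move 5 (R'): R=RYRO U=ROBY F=WBYB D=GWYG B=GWWB
After move 6 (U): U=BRYO F=RYYB R=GWRO B=GOWB L=WBOR
Query 1: U[0] = B
Query 2: B[0] = G
Query 3: R[3] = O
Query 4: L[1] = B
Query 5: L[3] = R
Query 6: R[2] = R

Answer: B G O B R R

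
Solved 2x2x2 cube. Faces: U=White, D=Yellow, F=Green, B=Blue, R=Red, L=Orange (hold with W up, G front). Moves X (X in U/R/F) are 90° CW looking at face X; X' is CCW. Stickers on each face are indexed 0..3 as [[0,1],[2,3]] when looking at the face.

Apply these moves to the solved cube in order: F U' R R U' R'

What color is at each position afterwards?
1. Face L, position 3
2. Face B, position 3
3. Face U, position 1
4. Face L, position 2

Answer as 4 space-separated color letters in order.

After move 1 (F): F=GGGG U=WWOO R=WRWR D=RRYY L=OYOY
After move 2 (U'): U=WOWO F=OYGG R=GGWR B=WRBB L=BBOY
After move 3 (R): R=WGRG U=WYWG F=ORGY D=RBYW B=OROB
After move 4 (R): R=RWGG U=WRWY F=OBGW D=ROYO B=GRYB
After move 5 (U'): U=RYWW F=BBGW R=OBGG B=RWYB L=GROY
After move 6 (R'): R=BGOG U=RYWR F=BYGW D=RBYW B=OWOB
Query 1: L[3] = Y
Query 2: B[3] = B
Query 3: U[1] = Y
Query 4: L[2] = O

Answer: Y B Y O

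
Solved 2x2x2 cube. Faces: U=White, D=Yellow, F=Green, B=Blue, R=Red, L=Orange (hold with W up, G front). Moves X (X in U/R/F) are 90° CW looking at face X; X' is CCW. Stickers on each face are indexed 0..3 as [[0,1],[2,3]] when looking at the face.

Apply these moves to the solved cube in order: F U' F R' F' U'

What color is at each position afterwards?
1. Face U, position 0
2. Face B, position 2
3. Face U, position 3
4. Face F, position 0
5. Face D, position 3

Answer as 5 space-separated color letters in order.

Answer: B G G B Y

Derivation:
After move 1 (F): F=GGGG U=WWOO R=WRWR D=RRYY L=OYOY
After move 2 (U'): U=WOWO F=OYGG R=GGWR B=WRBB L=BBOY
After move 3 (F): F=GOGY U=WOYB R=WGOR D=WGYY L=BROR
After move 4 (R'): R=GRWO U=WBYW F=GOGB D=WOYY B=YRGB
After move 5 (F'): F=OBGG U=WBGW R=ORWO D=RRYY L=BWOY
After move 6 (U'): U=BWWG F=BWGG R=OBWO B=ORGB L=YROY
Query 1: U[0] = B
Query 2: B[2] = G
Query 3: U[3] = G
Query 4: F[0] = B
Query 5: D[3] = Y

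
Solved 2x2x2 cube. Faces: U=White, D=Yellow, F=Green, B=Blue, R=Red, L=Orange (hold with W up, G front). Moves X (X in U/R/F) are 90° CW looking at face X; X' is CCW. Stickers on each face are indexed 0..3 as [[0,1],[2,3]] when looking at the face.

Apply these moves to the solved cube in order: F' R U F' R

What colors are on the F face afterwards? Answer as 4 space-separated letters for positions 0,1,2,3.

Answer: Y W Y B

Derivation:
After move 1 (F'): F=GGGG U=WWRR R=YRYR D=OOYY L=OWOW
After move 2 (R): R=YYRR U=WGRG F=GOGY D=OBYB B=RBWB
After move 3 (U): U=RWGG F=YYGY R=RBRR B=OWWB L=GOOW
After move 4 (F'): F=YYYG U=RWRR R=BBOR D=OWYB L=GGOG
After move 5 (R): R=OBRB U=RYRG F=YWYB D=OWYO B=RWWB
Query: F face = YWYB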